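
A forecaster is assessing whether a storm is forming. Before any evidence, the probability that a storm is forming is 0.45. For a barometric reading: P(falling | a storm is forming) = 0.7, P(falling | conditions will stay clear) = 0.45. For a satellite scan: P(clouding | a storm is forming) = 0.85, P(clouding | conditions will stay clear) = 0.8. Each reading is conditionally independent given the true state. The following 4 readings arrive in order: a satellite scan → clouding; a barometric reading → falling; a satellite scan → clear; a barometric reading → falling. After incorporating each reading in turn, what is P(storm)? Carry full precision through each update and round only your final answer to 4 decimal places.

After a satellite scan='clouding': P(storm) = 0.85·0.4500 / (0.85·0.4500 + 0.8·0.5500) ≈ 0.4650
After a barometric reading='falling': P(storm) = 0.7·0.4650 / (0.7·0.4650 + 0.45·0.5350) ≈ 0.5749
After a satellite scan='clear': P(storm) = 0.15·0.5749 / (0.15·0.5749 + 0.2·0.4251) ≈ 0.5035
After a barometric reading='falling': P(storm) = 0.7·0.5035 / (0.7·0.5035 + 0.45·0.4965) ≈ 0.6120

0.6120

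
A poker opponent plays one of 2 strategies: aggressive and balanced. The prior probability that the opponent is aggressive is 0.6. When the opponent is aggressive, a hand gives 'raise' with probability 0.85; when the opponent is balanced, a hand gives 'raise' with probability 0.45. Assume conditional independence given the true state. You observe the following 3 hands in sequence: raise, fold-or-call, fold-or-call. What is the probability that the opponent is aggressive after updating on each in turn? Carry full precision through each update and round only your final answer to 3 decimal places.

0.174

After 'raise': P(aggressive) = 0.85·0.6000 / (0.85·0.6000 + 0.45·0.4000) ≈ 0.7391
After 'fold-or-call': P(aggressive) = 0.15·0.7391 / (0.15·0.7391 + 0.55·0.2609) ≈ 0.4359
After 'fold-or-call': P(aggressive) = 0.15·0.4359 / (0.15·0.4359 + 0.55·0.5641) ≈ 0.1741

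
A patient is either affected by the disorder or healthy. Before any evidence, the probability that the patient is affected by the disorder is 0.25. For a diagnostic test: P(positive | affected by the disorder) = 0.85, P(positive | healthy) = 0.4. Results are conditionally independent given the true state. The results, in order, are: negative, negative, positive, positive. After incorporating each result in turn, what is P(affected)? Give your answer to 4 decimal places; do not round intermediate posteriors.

0.0860

After 'negative': P(affected) = 0.15·0.2500 / (0.15·0.2500 + 0.6·0.7500) ≈ 0.0769
After 'negative': P(affected) = 0.15·0.0769 / (0.15·0.0769 + 0.6·0.9231) ≈ 0.0204
After 'positive': P(affected) = 0.85·0.0204 / (0.85·0.0204 + 0.4·0.9796) ≈ 0.0424
After 'positive': P(affected) = 0.85·0.0424 / (0.85·0.0424 + 0.4·0.9576) ≈ 0.0860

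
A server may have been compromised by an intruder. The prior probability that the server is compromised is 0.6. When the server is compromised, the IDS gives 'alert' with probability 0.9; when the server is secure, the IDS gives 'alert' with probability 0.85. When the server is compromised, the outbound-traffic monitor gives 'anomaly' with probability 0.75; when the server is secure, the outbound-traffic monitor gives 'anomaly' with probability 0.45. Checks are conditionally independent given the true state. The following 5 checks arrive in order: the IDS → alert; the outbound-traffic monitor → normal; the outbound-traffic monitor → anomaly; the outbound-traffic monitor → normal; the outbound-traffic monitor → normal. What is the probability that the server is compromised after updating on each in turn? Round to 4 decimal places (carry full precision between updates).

After the IDS='alert': P(compromised) = 0.9·0.6000 / (0.9·0.6000 + 0.85·0.4000) ≈ 0.6136
After the outbound-traffic monitor='normal': P(compromised) = 0.25·0.6136 / (0.25·0.6136 + 0.55·0.3864) ≈ 0.4193
After the outbound-traffic monitor='anomaly': P(compromised) = 0.75·0.4193 / (0.75·0.4193 + 0.45·0.5807) ≈ 0.5461
After the outbound-traffic monitor='normal': P(compromised) = 0.25·0.5461 / (0.25·0.5461 + 0.55·0.4539) ≈ 0.3536
After the outbound-traffic monitor='normal': P(compromised) = 0.25·0.3536 / (0.25·0.3536 + 0.55·0.6464) ≈ 0.1991

0.1991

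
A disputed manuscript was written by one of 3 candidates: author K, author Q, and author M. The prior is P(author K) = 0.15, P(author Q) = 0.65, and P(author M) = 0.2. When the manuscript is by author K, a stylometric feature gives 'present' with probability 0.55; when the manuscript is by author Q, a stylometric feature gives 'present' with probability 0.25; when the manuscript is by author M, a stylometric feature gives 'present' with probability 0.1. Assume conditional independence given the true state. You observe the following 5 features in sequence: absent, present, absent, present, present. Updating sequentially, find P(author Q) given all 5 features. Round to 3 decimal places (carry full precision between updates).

0.523

After 'absent': normaliser = 0.45·0.1500 + 0.75·0.6500 + 0.9·0.2000; P(author K) ≈ 0.0918, P(author Q) ≈ 0.6633, P(author M) ≈ 0.2449
After 'present': normaliser = 0.55·0.0918 + 0.25·0.6633 + 0.1·0.2449; P(author K) ≈ 0.2097, P(author Q) ≈ 0.6886, P(author M) ≈ 0.1017
After 'absent': normaliser = 0.45·0.2097 + 0.75·0.6886 + 0.9·0.1017; P(author K) ≈ 0.1344, P(author Q) ≈ 0.7353, P(author M) ≈ 0.1303
After 'present': normaliser = 0.55·0.1344 + 0.25·0.7353 + 0.1·0.1303; P(author K) ≈ 0.2730, P(author Q) ≈ 0.6789, P(author M) ≈ 0.0481
After 'present': normaliser = 0.55·0.2730 + 0.25·0.6789 + 0.1·0.0481; P(author K) ≈ 0.4624, P(author Q) ≈ 0.5228, P(author M) ≈ 0.0148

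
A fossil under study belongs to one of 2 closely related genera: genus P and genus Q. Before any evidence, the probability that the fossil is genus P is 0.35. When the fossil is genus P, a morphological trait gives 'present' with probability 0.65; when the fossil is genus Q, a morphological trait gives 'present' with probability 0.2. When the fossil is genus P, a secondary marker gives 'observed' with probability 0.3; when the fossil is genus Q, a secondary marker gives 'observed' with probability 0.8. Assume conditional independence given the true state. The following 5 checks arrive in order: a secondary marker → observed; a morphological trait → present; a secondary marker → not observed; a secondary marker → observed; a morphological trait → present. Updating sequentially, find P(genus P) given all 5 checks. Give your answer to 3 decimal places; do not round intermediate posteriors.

Each posterior becomes the prior for the next update.
After a secondary marker='observed': P(genus P) = 0.3·0.3500 / (0.3·0.3500 + 0.8·0.6500) ≈ 0.1680
After a morphological trait='present': P(genus P) = 0.65·0.1680 / (0.65·0.1680 + 0.2·0.8320) ≈ 0.3962
After a secondary marker='not observed': P(genus P) = 0.7·0.3962 / (0.7·0.3962 + 0.2·0.6038) ≈ 0.6967
After a secondary marker='observed': P(genus P) = 0.3·0.6967 / (0.3·0.6967 + 0.8·0.3033) ≈ 0.4627
After a morphological trait='present': P(genus P) = 0.65·0.4627 / (0.65·0.4627 + 0.2·0.5373) ≈ 0.7368

0.737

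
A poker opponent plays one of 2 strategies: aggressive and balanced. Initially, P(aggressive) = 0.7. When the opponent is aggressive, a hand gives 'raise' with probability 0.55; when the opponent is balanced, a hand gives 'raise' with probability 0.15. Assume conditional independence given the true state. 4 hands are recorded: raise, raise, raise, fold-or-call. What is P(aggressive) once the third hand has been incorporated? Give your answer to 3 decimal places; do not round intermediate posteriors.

0.991

After 'raise': P(aggressive) = 0.55·0.7000 / (0.55·0.7000 + 0.15·0.3000) ≈ 0.8953
After 'raise': P(aggressive) = 0.55·0.8953 / (0.55·0.8953 + 0.15·0.1047) ≈ 0.9691
After 'raise': P(aggressive) = 0.55·0.9691 / (0.55·0.9691 + 0.15·0.0309) ≈ 0.9914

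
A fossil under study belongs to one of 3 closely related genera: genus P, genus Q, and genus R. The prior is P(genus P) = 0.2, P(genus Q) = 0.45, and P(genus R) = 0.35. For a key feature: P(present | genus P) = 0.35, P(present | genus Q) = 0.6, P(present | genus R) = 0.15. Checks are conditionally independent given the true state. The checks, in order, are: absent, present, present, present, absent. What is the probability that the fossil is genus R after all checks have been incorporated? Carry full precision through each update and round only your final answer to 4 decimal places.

After 'absent': normaliser = 0.65·0.2000 + 0.4·0.4500 + 0.85·0.3500; P(genus P) ≈ 0.2140, P(genus Q) ≈ 0.2963, P(genus R) ≈ 0.4897
After 'present': normaliser = 0.35·0.2140 + 0.6·0.2963 + 0.15·0.4897; P(genus P) ≈ 0.2297, P(genus Q) ≈ 0.5451, P(genus R) ≈ 0.2252
After 'present': normaliser = 0.35·0.2297 + 0.6·0.5451 + 0.15·0.2252; P(genus P) ≈ 0.1822, P(genus Q) ≈ 0.7413, P(genus R) ≈ 0.0766
After 'present': normaliser = 0.35·0.1822 + 0.6·0.7413 + 0.15·0.0766; P(genus P) ≈ 0.1226, P(genus Q) ≈ 0.8553, P(genus R) ≈ 0.0221
After 'absent': normaliser = 0.65·0.1226 + 0.4·0.8553 + 0.85·0.0221; P(genus P) ≈ 0.1809, P(genus Q) ≈ 0.7765, P(genus R) ≈ 0.0426

0.0426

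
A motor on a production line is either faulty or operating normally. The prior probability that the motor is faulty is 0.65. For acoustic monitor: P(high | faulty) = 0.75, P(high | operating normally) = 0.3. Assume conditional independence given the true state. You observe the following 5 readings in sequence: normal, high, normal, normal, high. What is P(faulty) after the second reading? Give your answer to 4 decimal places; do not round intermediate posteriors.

After 'normal': P(faulty) = 0.25·0.6500 / (0.25·0.6500 + 0.7·0.3500) ≈ 0.3988
After 'high': P(faulty) = 0.75·0.3988 / (0.75·0.3988 + 0.3·0.6012) ≈ 0.6238

0.6238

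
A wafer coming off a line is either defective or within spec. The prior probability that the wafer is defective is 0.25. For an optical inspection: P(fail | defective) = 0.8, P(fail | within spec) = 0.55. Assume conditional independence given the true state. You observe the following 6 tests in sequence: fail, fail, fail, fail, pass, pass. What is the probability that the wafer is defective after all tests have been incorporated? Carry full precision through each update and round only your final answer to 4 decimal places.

Apply Bayes' rule sequentially, carrying P(defective) forward.
After 'fail': P(defective) = 0.8·0.2500 / (0.8·0.2500 + 0.55·0.7500) ≈ 0.3265
After 'fail': P(defective) = 0.8·0.3265 / (0.8·0.3265 + 0.55·0.6735) ≈ 0.4136
After 'fail': P(defective) = 0.8·0.4136 / (0.8·0.4136 + 0.55·0.5864) ≈ 0.5064
After 'fail': P(defective) = 0.8·0.5064 / (0.8·0.5064 + 0.55·0.4936) ≈ 0.5987
After 'pass': P(defective) = 0.2·0.5987 / (0.2·0.5987 + 0.45·0.4013) ≈ 0.3987
After 'pass': P(defective) = 0.2·0.3987 / (0.2·0.3987 + 0.45·0.6013) ≈ 0.2276

0.2276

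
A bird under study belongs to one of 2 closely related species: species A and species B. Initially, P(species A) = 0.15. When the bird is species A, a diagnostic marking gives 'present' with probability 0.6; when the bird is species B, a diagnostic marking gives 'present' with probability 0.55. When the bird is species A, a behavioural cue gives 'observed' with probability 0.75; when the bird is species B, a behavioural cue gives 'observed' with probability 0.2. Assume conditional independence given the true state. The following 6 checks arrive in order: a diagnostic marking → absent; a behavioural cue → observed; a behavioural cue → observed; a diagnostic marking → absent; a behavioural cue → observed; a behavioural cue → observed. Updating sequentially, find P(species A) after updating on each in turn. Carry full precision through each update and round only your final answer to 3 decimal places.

After a diagnostic marking='absent': P(species A) = 0.4·0.1500 / (0.4·0.1500 + 0.45·0.8500) ≈ 0.1356
After a behavioural cue='observed': P(species A) = 0.75·0.1356 / (0.75·0.1356 + 0.2·0.8644) ≈ 0.3704
After a behavioural cue='observed': P(species A) = 0.75·0.3704 / (0.75·0.3704 + 0.2·0.6296) ≈ 0.6881
After a diagnostic marking='absent': P(species A) = 0.4·0.6881 / (0.4·0.6881 + 0.45·0.3119) ≈ 0.6623
After a behavioural cue='observed': P(species A) = 0.75·0.6623 / (0.75·0.6623 + 0.2·0.3377) ≈ 0.8803
After a behavioural cue='observed': P(species A) = 0.75·0.8803 / (0.75·0.8803 + 0.2·0.1197) ≈ 0.9650

0.965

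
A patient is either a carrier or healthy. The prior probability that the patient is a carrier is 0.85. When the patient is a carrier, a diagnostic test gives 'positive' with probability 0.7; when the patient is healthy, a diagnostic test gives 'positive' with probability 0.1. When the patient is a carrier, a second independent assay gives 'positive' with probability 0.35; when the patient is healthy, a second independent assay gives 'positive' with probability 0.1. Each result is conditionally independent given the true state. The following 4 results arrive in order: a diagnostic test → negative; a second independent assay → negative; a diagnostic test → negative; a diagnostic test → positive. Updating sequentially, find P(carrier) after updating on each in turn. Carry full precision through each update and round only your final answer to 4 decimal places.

After a diagnostic test='negative': P(carrier) = 0.3·0.8500 / (0.3·0.8500 + 0.9·0.1500) ≈ 0.6538
After a second independent assay='negative': P(carrier) = 0.65·0.6538 / (0.65·0.6538 + 0.9·0.3462) ≈ 0.5770
After a diagnostic test='negative': P(carrier) = 0.3·0.5770 / (0.3·0.5770 + 0.9·0.4230) ≈ 0.3126
After a diagnostic test='positive': P(carrier) = 0.7·0.3126 / (0.7·0.3126 + 0.1·0.6874) ≈ 0.7609

0.7609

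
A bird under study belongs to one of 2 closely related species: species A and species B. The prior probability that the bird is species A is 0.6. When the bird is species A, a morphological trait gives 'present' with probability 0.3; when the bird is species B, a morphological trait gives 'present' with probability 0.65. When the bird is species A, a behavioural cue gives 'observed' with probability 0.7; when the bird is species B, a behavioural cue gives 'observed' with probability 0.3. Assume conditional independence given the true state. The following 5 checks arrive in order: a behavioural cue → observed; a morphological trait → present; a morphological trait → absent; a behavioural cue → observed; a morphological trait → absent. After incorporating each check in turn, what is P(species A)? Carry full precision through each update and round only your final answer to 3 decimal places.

0.938

After a behavioural cue='observed': P(species A) = 0.7·0.6000 / (0.7·0.6000 + 0.3·0.4000) ≈ 0.7778
After a morphological trait='present': P(species A) = 0.3·0.7778 / (0.3·0.7778 + 0.65·0.2222) ≈ 0.6176
After a morphological trait='absent': P(species A) = 0.7·0.6176 / (0.7·0.6176 + 0.35·0.3824) ≈ 0.7636
After a behavioural cue='observed': P(species A) = 0.7·0.7636 / (0.7·0.7636 + 0.3·0.2364) ≈ 0.8829
After a morphological trait='absent': P(species A) = 0.7·0.8829 / (0.7·0.8829 + 0.35·0.1171) ≈ 0.9378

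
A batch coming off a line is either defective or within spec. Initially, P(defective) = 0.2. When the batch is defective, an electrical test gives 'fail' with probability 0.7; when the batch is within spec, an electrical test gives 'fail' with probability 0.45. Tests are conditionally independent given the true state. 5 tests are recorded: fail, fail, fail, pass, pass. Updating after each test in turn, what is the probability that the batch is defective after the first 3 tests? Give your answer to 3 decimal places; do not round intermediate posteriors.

After 'fail': P(defective) = 0.7·0.2000 / (0.7·0.2000 + 0.45·0.8000) ≈ 0.2800
After 'fail': P(defective) = 0.7·0.2800 / (0.7·0.2800 + 0.45·0.7200) ≈ 0.3769
After 'fail': P(defective) = 0.7·0.3769 / (0.7·0.3769 + 0.45·0.6231) ≈ 0.4848

0.485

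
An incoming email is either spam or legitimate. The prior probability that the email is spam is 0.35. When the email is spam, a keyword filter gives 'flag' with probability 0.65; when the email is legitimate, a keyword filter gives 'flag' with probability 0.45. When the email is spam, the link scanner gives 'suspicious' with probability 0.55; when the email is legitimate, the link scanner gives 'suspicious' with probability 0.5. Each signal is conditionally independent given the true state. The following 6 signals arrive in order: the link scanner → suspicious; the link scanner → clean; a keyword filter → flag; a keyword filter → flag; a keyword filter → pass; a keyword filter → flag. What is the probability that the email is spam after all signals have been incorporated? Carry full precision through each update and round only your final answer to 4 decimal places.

Each posterior becomes the prior for the next update.
After the link scanner='suspicious': P(spam) = 0.55·0.3500 / (0.55·0.3500 + 0.5·0.6500) ≈ 0.3720
After the link scanner='clean': P(spam) = 0.45·0.3720 / (0.45·0.3720 + 0.5·0.6280) ≈ 0.3477
After a keyword filter='flag': P(spam) = 0.65·0.3477 / (0.65·0.3477 + 0.45·0.6523) ≈ 0.4350
After a keyword filter='flag': P(spam) = 0.65·0.4350 / (0.65·0.4350 + 0.45·0.5650) ≈ 0.5266
After a keyword filter='pass': P(spam) = 0.35·0.5266 / (0.35·0.5266 + 0.55·0.4734) ≈ 0.4144
After a keyword filter='flag': P(spam) = 0.65·0.4144 / (0.65·0.4144 + 0.45·0.5856) ≈ 0.5055

0.5055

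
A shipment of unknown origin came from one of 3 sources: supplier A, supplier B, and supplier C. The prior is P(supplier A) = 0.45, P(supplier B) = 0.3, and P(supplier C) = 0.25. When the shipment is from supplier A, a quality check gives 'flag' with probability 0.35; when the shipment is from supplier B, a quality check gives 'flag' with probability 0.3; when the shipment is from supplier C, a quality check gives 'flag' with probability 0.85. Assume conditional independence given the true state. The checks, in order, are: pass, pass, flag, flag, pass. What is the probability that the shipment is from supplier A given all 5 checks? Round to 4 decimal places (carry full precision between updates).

0.6053

After 'pass': normaliser = 0.65·0.4500 + 0.7·0.3000 + 0.15·0.2500; P(supplier A) ≈ 0.5417, P(supplier B) ≈ 0.3889, P(supplier C) ≈ 0.0694
After 'pass': normaliser = 0.65·0.5417 + 0.7·0.3889 + 0.15·0.0694; P(supplier A) ≈ 0.5547, P(supplier B) ≈ 0.4289, P(supplier C) ≈ 0.0164
After 'flag': normaliser = 0.35·0.5547 + 0.3·0.4289 + 0.85·0.0164; P(supplier A) ≈ 0.5765, P(supplier B) ≈ 0.3821, P(supplier C) ≈ 0.0414
After 'flag': normaliser = 0.35·0.5765 + 0.3·0.3821 + 0.85·0.0414; P(supplier A) ≈ 0.5739, P(supplier B) ≈ 0.3260, P(supplier C) ≈ 0.1001
After 'pass': normaliser = 0.65·0.5739 + 0.7·0.3260 + 0.15·0.1001; P(supplier A) ≈ 0.6053, P(supplier B) ≈ 0.3703, P(supplier C) ≈ 0.0244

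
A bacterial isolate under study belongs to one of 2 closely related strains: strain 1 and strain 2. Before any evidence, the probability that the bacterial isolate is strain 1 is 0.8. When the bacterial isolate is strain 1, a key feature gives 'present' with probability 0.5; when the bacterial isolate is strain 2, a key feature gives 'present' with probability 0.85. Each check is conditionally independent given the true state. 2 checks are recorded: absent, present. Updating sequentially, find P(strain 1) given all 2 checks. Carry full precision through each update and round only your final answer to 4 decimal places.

0.8869

Each posterior becomes the prior for the next update.
After 'absent': P(strain 1) = 0.5·0.8000 / (0.5·0.8000 + 0.15·0.2000) ≈ 0.9302
After 'present': P(strain 1) = 0.5·0.9302 / (0.5·0.9302 + 0.85·0.0698) ≈ 0.8869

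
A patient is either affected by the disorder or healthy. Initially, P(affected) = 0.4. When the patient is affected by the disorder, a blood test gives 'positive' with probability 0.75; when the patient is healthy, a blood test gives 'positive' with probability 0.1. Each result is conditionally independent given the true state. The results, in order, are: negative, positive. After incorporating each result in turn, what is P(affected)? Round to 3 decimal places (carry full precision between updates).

0.581

Apply Bayes' rule sequentially, carrying P(affected) forward.
After 'negative': P(affected) = 0.25·0.4000 / (0.25·0.4000 + 0.9·0.6000) ≈ 0.1562
After 'positive': P(affected) = 0.75·0.1562 / (0.75·0.1562 + 0.1·0.8438) ≈ 0.5814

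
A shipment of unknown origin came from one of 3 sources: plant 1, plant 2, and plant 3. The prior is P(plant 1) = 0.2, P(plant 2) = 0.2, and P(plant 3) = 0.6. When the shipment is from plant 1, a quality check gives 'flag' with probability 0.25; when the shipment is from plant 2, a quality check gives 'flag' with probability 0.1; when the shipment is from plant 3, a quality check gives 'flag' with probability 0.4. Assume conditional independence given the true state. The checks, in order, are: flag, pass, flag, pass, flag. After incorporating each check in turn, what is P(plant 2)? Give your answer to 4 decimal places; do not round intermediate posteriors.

Apply Bayes' rule sequentially, carrying P(plant 2) forward.
After 'flag': normaliser = 0.25·0.2000 + 0.1·0.2000 + 0.4·0.6000; P(plant 1) ≈ 0.1613, P(plant 2) ≈ 0.0645, P(plant 3) ≈ 0.7742
After 'pass': normaliser = 0.75·0.1613 + 0.9·0.0645 + 0.6·0.7742; P(plant 1) ≈ 0.1880, P(plant 2) ≈ 0.0902, P(plant 3) ≈ 0.7218
After 'flag': normaliser = 0.25·0.1880 + 0.1·0.0902 + 0.4·0.7218; P(plant 1) ≈ 0.1363, P(plant 2) ≈ 0.0262, P(plant 3) ≈ 0.8375
After 'pass': normaliser = 0.75·0.1363 + 0.9·0.0262 + 0.6·0.8375; P(plant 1) ≈ 0.1627, P(plant 2) ≈ 0.0375, P(plant 3) ≈ 0.7998
After 'flag': normaliser = 0.25·0.1627 + 0.1·0.0375 + 0.4·0.7998; P(plant 1) ≈ 0.1117, P(plant 2) ≈ 0.0103, P(plant 3) ≈ 0.8781

0.0103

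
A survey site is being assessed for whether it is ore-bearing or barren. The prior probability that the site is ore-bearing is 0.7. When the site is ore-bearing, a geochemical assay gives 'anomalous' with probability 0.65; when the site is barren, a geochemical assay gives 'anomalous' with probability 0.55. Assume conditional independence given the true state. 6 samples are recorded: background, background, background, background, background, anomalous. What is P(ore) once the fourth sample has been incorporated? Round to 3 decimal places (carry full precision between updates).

0.461

Apply Bayes' rule sequentially, carrying P(ore) forward.
After 'background': P(ore) = 0.35·0.7000 / (0.35·0.7000 + 0.45·0.3000) ≈ 0.6447
After 'background': P(ore) = 0.35·0.6447 / (0.35·0.6447 + 0.45·0.3553) ≈ 0.5853
After 'background': P(ore) = 0.35·0.5853 / (0.35·0.5853 + 0.45·0.4147) ≈ 0.5233
After 'background': P(ore) = 0.35·0.5233 / (0.35·0.5233 + 0.45·0.4767) ≈ 0.4606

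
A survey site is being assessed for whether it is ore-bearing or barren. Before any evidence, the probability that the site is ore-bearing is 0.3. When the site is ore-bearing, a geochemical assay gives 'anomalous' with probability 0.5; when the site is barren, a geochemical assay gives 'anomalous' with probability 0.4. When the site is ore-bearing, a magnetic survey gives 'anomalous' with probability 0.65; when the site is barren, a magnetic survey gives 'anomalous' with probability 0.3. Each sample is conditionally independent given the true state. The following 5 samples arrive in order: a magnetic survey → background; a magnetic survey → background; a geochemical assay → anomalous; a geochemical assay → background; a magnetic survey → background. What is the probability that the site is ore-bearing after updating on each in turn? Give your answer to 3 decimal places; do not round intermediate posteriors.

0.053

After a magnetic survey='background': P(ore) = 0.35·0.3000 / (0.35·0.3000 + 0.7·0.7000) ≈ 0.1765
After a magnetic survey='background': P(ore) = 0.35·0.1765 / (0.35·0.1765 + 0.7·0.8235) ≈ 0.0968
After a geochemical assay='anomalous': P(ore) = 0.5·0.0968 / (0.5·0.0968 + 0.4·0.9032) ≈ 0.1181
After a geochemical assay='background': P(ore) = 0.5·0.1181 / (0.5·0.1181 + 0.6·0.8819) ≈ 0.1004
After a magnetic survey='background': P(ore) = 0.35·0.1004 / (0.35·0.1004 + 0.7·0.8996) ≈ 0.0529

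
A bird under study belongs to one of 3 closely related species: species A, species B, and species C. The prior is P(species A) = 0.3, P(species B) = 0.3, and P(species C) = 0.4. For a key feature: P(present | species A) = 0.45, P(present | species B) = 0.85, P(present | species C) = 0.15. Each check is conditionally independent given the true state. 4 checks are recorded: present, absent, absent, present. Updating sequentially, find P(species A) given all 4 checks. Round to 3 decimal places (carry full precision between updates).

0.618

After 'present': normaliser = 0.45·0.3000 + 0.85·0.3000 + 0.15·0.4000; P(species A) ≈ 0.3000, P(species B) ≈ 0.5667, P(species C) ≈ 0.1333
After 'absent': normaliser = 0.55·0.3000 + 0.15·0.5667 + 0.85·0.1333; P(species A) ≈ 0.4541, P(species B) ≈ 0.2339, P(species C) ≈ 0.3119
After 'absent': normaliser = 0.55·0.4541 + 0.15·0.2339 + 0.85·0.3119; P(species A) ≈ 0.4541, P(species B) ≈ 0.0638, P(species C) ≈ 0.4821
After 'present': normaliser = 0.45·0.4541 + 0.85·0.0638 + 0.15·0.4821; P(species A) ≈ 0.6176, P(species B) ≈ 0.1639, P(species C) ≈ 0.2185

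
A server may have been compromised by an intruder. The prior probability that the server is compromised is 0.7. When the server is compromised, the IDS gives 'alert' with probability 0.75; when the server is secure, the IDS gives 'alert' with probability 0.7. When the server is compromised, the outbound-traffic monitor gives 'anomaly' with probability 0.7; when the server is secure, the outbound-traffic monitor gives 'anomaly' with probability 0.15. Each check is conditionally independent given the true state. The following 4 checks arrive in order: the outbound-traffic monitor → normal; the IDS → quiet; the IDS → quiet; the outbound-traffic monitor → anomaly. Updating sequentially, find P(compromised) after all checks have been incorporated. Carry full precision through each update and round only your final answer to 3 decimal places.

0.727

After the outbound-traffic monitor='normal': P(compromised) = 0.3·0.7000 / (0.3·0.7000 + 0.85·0.3000) ≈ 0.4516
After the IDS='quiet': P(compromised) = 0.25·0.4516 / (0.25·0.4516 + 0.3·0.5484) ≈ 0.4070
After the IDS='quiet': P(compromised) = 0.25·0.4070 / (0.25·0.4070 + 0.3·0.5930) ≈ 0.3638
After the outbound-traffic monitor='anomaly': P(compromised) = 0.7·0.3638 / (0.7·0.3638 + 0.15·0.6362) ≈ 0.7274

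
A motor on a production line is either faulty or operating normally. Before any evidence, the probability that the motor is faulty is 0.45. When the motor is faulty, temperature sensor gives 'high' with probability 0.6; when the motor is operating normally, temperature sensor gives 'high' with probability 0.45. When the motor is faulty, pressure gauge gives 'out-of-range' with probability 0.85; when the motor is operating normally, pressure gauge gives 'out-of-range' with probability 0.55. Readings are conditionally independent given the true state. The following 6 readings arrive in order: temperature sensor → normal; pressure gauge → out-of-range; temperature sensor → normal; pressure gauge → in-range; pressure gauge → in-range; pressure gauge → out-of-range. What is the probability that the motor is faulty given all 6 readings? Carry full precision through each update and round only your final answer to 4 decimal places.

Apply Bayes' rule sequentially, carrying P(faulty) forward.
After temperature sensor='normal': P(faulty) = 0.4·0.4500 / (0.4·0.4500 + 0.55·0.5500) ≈ 0.3731
After pressure gauge='out-of-range': P(faulty) = 0.85·0.3731 / (0.85·0.3731 + 0.55·0.6269) ≈ 0.4791
After temperature sensor='normal': P(faulty) = 0.4·0.4791 / (0.4·0.4791 + 0.55·0.5209) ≈ 0.4008
After pressure gauge='in-range': P(faulty) = 0.15·0.4008 / (0.15·0.4008 + 0.45·0.5992) ≈ 0.1823
After pressure gauge='in-range': P(faulty) = 0.15·0.1823 / (0.15·0.1823 + 0.45·0.8177) ≈ 0.0692
After pressure gauge='out-of-range': P(faulty) = 0.85·0.0692 / (0.85·0.0692 + 0.55·0.9308) ≈ 0.1030

0.1030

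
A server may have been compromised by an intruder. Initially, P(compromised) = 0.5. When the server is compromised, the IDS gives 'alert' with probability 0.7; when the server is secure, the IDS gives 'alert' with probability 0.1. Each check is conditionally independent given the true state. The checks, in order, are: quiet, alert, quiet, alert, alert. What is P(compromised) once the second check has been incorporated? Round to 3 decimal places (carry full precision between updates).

After 'quiet': P(compromised) = 0.3·0.5000 / (0.3·0.5000 + 0.9·0.5000) ≈ 0.2500
After 'alert': P(compromised) = 0.7·0.2500 / (0.7·0.2500 + 0.1·0.7500) ≈ 0.7000

0.700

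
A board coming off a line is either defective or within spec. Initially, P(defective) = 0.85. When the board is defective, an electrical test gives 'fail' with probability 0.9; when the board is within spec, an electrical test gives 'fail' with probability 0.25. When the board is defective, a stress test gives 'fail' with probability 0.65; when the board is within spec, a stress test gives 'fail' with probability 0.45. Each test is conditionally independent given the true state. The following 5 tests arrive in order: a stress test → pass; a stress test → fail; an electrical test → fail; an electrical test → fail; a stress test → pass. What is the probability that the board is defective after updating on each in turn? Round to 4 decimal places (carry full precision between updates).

0.9773

After a stress test='pass': P(defective) = 0.35·0.8500 / (0.35·0.8500 + 0.55·0.1500) ≈ 0.7829
After a stress test='fail': P(defective) = 0.65·0.7829 / (0.65·0.7829 + 0.45·0.2171) ≈ 0.8389
After an electrical test='fail': P(defective) = 0.9·0.8389 / (0.9·0.8389 + 0.25·0.1611) ≈ 0.9494
After an electrical test='fail': P(defective) = 0.9·0.9494 / (0.9·0.9494 + 0.25·0.0506) ≈ 0.9854
After a stress test='pass': P(defective) = 0.35·0.9854 / (0.35·0.9854 + 0.55·0.0146) ≈ 0.9773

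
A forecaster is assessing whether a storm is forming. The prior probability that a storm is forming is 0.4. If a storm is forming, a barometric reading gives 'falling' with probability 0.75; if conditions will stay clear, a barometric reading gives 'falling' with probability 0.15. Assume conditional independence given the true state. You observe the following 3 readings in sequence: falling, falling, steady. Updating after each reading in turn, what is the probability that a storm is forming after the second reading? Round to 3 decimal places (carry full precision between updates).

0.943

After 'falling': P(storm) = 0.75·0.4000 / (0.75·0.4000 + 0.15·0.6000) ≈ 0.7692
After 'falling': P(storm) = 0.75·0.7692 / (0.75·0.7692 + 0.15·0.2308) ≈ 0.9434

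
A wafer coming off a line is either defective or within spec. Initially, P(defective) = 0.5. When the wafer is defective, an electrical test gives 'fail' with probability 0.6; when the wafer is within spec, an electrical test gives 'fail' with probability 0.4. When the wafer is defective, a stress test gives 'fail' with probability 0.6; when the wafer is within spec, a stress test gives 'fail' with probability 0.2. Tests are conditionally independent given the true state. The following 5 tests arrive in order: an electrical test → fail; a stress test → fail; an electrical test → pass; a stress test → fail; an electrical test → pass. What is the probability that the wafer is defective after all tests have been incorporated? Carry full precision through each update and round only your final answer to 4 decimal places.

Apply Bayes' rule sequentially, carrying P(defective) forward.
After an electrical test='fail': P(defective) = 0.6·0.5000 / (0.6·0.5000 + 0.4·0.5000) ≈ 0.6000
After a stress test='fail': P(defective) = 0.6·0.6000 / (0.6·0.6000 + 0.2·0.4000) ≈ 0.8182
After an electrical test='pass': P(defective) = 0.4·0.8182 / (0.4·0.8182 + 0.6·0.1818) ≈ 0.7500
After a stress test='fail': P(defective) = 0.6·0.7500 / (0.6·0.7500 + 0.2·0.2500) ≈ 0.9000
After an electrical test='pass': P(defective) = 0.4·0.9000 / (0.4·0.9000 + 0.6·0.1000) ≈ 0.8571

0.8571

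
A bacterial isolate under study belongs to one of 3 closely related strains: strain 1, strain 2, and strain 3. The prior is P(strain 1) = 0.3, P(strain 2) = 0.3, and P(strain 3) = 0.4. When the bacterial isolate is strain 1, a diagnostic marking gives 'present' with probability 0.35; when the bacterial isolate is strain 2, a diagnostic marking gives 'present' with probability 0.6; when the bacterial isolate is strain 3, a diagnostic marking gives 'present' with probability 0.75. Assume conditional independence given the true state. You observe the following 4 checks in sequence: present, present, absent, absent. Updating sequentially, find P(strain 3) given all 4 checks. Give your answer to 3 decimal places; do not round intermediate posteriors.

0.300

After 'present': normaliser = 0.35·0.3000 + 0.6·0.3000 + 0.75·0.4000; P(strain 1) ≈ 0.1795, P(strain 2) ≈ 0.3077, P(strain 3) ≈ 0.5128
After 'present': normaliser = 0.35·0.1795 + 0.6·0.3077 + 0.75·0.5128; P(strain 1) ≈ 0.0994, P(strain 2) ≈ 0.2921, P(strain 3) ≈ 0.6085
After 'absent': normaliser = 0.65·0.0994 + 0.4·0.2921 + 0.25·0.6085; P(strain 1) ≈ 0.1937, P(strain 2) ≈ 0.3503, P(strain 3) ≈ 0.4561
After 'absent': normaliser = 0.65·0.1937 + 0.4·0.3503 + 0.25·0.4561; P(strain 1) ≈ 0.3313, P(strain 2) ≈ 0.3687, P(strain 3) ≈ 0.3000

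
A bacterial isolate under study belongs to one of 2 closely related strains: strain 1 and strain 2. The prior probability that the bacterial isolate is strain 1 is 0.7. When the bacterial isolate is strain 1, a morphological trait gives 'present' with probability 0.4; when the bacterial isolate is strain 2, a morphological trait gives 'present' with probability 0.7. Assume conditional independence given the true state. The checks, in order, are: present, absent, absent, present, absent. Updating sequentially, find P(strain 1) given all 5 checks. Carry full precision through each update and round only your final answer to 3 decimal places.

0.859

After 'present': P(strain 1) = 0.4·0.7000 / (0.4·0.7000 + 0.7·0.3000) ≈ 0.5714
After 'absent': P(strain 1) = 0.6·0.5714 / (0.6·0.5714 + 0.3·0.4286) ≈ 0.7273
After 'absent': P(strain 1) = 0.6·0.7273 / (0.6·0.7273 + 0.3·0.2727) ≈ 0.8421
After 'present': P(strain 1) = 0.4·0.8421 / (0.4·0.8421 + 0.7·0.1579) ≈ 0.7529
After 'absent': P(strain 1) = 0.6·0.7529 / (0.6·0.7529 + 0.3·0.2471) ≈ 0.8591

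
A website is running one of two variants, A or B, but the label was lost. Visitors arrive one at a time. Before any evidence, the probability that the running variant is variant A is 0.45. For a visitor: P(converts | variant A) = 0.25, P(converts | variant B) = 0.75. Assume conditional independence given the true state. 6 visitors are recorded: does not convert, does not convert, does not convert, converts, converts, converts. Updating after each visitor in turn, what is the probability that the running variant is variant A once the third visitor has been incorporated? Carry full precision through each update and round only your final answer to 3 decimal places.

After 'does not convert': P(A) = 0.75·0.4500 / (0.75·0.4500 + 0.25·0.5500) ≈ 0.7105
After 'does not convert': P(A) = 0.75·0.7105 / (0.75·0.7105 + 0.25·0.2895) ≈ 0.8804
After 'does not convert': P(A) = 0.75·0.8804 / (0.75·0.8804 + 0.25·0.1196) ≈ 0.9567

0.957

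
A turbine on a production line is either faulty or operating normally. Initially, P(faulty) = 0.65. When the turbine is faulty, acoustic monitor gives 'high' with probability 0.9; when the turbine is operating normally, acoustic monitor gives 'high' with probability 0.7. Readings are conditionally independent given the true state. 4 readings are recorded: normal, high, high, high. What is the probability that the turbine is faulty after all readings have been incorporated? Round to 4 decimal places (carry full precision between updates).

After 'normal': P(faulty) = 0.1·0.6500 / (0.1·0.6500 + 0.3·0.3500) ≈ 0.3824
After 'high': P(faulty) = 0.9·0.3824 / (0.9·0.3824 + 0.7·0.6176) ≈ 0.4432
After 'high': P(faulty) = 0.9·0.4432 / (0.9·0.4432 + 0.7·0.5568) ≈ 0.5058
After 'high': P(faulty) = 0.9·0.5058 / (0.9·0.5058 + 0.7·0.4942) ≈ 0.5682

0.5682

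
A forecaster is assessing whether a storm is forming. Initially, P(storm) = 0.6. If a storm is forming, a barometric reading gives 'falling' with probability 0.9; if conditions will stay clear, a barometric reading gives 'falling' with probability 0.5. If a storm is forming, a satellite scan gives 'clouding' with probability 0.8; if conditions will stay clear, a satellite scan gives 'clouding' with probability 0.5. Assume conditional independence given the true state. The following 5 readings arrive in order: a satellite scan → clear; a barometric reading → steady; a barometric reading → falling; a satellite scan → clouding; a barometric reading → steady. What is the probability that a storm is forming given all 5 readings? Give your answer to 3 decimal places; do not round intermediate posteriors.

After a satellite scan='clear': P(storm) = 0.2·0.6000 / (0.2·0.6000 + 0.5·0.4000) ≈ 0.3750
After a barometric reading='steady': P(storm) = 0.1·0.3750 / (0.1·0.3750 + 0.5·0.6250) ≈ 0.1071
After a barometric reading='falling': P(storm) = 0.9·0.1071 / (0.9·0.1071 + 0.5·0.8929) ≈ 0.1776
After a satellite scan='clouding': P(storm) = 0.8·0.1776 / (0.8·0.1776 + 0.5·0.8224) ≈ 0.2568
After a barometric reading='steady': P(storm) = 0.1·0.2568 / (0.1·0.2568 + 0.5·0.7432) ≈ 0.0647

0.065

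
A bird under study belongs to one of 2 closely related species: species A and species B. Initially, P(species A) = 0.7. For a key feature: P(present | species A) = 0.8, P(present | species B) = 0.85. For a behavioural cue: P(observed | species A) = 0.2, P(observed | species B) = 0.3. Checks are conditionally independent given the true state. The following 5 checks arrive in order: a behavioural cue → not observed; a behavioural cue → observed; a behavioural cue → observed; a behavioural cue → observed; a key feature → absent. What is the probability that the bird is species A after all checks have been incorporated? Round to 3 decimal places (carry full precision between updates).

0.513

After a behavioural cue='not observed': P(species A) = 0.8·0.7000 / (0.8·0.7000 + 0.7·0.3000) ≈ 0.7273
After a behavioural cue='observed': P(species A) = 0.2·0.7273 / (0.2·0.7273 + 0.3·0.2727) ≈ 0.6400
After a behavioural cue='observed': P(species A) = 0.2·0.6400 / (0.2·0.6400 + 0.3·0.3600) ≈ 0.5424
After a behavioural cue='observed': P(species A) = 0.2·0.5424 / (0.2·0.5424 + 0.3·0.4576) ≈ 0.4414
After a key feature='absent': P(species A) = 0.2·0.4414 / (0.2·0.4414 + 0.15·0.5586) ≈ 0.5130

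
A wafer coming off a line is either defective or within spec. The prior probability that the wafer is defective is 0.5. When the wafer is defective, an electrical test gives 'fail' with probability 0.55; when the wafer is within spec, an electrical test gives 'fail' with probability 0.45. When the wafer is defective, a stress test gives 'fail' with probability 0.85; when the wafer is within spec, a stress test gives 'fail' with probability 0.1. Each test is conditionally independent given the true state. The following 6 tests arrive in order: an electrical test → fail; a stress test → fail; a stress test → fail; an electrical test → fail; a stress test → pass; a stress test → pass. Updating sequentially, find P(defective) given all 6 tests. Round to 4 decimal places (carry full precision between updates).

After an electrical test='fail': P(defective) = 0.55·0.5000 / (0.55·0.5000 + 0.45·0.5000) ≈ 0.5500
After a stress test='fail': P(defective) = 0.85·0.5500 / (0.85·0.5500 + 0.1·0.4500) ≈ 0.9122
After a stress test='fail': P(defective) = 0.85·0.9122 / (0.85·0.9122 + 0.1·0.0878) ≈ 0.9888
After an electrical test='fail': P(defective) = 0.55·0.9888 / (0.55·0.9888 + 0.45·0.0112) ≈ 0.9908
After a stress test='pass': P(defective) = 0.15·0.9908 / (0.15·0.9908 + 0.9·0.0092) ≈ 0.9473
After a stress test='pass': P(defective) = 0.15·0.9473 / (0.15·0.9473 + 0.9·0.0527) ≈ 0.7499

0.7499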